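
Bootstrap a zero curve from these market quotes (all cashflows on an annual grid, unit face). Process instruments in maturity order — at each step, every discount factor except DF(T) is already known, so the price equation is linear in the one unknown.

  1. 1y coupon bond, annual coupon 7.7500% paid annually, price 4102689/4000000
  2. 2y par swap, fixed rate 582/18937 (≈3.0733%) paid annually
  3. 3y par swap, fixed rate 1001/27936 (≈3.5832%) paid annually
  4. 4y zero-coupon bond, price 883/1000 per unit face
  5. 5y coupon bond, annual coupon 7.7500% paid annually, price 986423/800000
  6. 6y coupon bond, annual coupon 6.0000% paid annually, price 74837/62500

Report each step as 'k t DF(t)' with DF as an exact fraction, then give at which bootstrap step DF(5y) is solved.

step 1 [1y] bond c/1=31/400: DF=(4102689/4000000 − 31/400·(0))/(1+31/400) = 9519/10000 ≈ 0.951900
step 2 [2y] swap r/1=582/18937: DF=(1 − 582/18937·(0.951900))/(1+582/18937) = 4709/5000 ≈ 0.941800
step 3 [3y] swap r/1=1001/27936: DF=(1 − 1001/27936·(0.951900+0.941800))/(1+1001/27936) = 8999/10000 ≈ 0.899900
step 4 [4y] zero: DF = P = 883/1000 ≈ 0.883000
step 5 [5y] bond c/1=31/400: DF=(986423/800000 − 31/400·(0.951900+0.941800+0.899900+0.883000))/(1+31/400) = 8799/10000 ≈ 0.879900
step 6 [6y] bond c/1=3/50: DF=(74837/62500 − 3/50·(0.951900+0.941800+0.899900+0.883000+0.879900))/(1+3/50) = 8717/10000 ≈ 0.871700

1 1 9519/10000
2 2 4709/5000
3 3 8999/10000
4 4 883/1000
5 5 8799/10000
6 6 8717/10000
DF(5y) is solved at step 5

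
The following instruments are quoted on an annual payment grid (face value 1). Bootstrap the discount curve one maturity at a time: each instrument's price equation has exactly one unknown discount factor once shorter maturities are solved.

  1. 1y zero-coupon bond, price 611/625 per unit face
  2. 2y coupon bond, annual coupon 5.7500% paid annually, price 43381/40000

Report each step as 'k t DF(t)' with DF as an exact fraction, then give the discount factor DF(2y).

step 1 [1y] zero: DF = P = 611/625 ≈ 0.977600
step 2 [2y] bond c/1=23/400: DF=(43381/40000 − 23/400·(0.977600))/(1+23/400) = 2431/2500 ≈ 0.972400

1 1 611/625
2 2 2431/2500
DF(2y) = 2431/2500 ≈ 0.972400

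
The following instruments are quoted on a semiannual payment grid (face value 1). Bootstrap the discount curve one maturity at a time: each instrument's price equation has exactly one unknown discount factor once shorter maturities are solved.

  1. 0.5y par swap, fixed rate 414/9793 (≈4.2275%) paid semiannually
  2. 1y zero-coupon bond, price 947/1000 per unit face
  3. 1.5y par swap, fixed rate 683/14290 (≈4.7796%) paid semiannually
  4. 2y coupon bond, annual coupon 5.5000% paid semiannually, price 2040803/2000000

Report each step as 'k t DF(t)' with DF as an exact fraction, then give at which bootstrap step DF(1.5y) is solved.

1 1/2 9793/10000
2 1 947/1000
3 3/2 9317/10000
4 2 4583/5000
DF(1.5y) is solved at step 3

step 1 [0.5y] swap r/2=207/9793: DF=(1 − 207/9793·(0))/(1+207/9793) = 9793/10000 ≈ 0.979300
step 2 [1y] zero: DF = P = 947/1000 ≈ 0.947000
step 3 [1.5y] swap r/2=683/28580: DF=(1 − 683/28580·(0.979300+0.947000))/(1+683/28580) = 9317/10000 ≈ 0.931700
step 4 [2y] bond c/2=11/400: DF=(2040803/2000000 − 11/400·(0.979300+0.947000+0.931700))/(1+11/400) = 4583/5000 ≈ 0.916600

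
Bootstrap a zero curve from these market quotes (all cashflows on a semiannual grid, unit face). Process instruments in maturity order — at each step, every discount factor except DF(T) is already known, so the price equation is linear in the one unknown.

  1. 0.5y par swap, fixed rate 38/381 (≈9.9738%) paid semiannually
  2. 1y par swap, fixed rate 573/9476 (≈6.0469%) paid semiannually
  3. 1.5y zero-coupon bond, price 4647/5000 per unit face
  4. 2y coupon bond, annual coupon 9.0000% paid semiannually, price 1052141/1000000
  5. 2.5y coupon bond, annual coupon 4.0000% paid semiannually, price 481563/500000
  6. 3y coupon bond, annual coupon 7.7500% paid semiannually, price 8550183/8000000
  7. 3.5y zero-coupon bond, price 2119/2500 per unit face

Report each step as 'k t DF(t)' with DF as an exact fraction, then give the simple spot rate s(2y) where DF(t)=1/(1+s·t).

1 1/2 381/400
2 1 9427/10000
3 3/2 4647/5000
4 2 2213/2500
5 5/2 1743/2000
6 3 429/500
7 7/2 2119/2500
s(2y) = (1/(2213/2500) − 1)/(2) = 287/4426 ≈ 6.4844%

step 1 [0.5y] swap r/2=19/381: DF=(1 − 19/381·(0))/(1+19/381) = 381/400 ≈ 0.952500
step 2 [1y] swap r/2=573/18952: DF=(1 − 573/18952·(0.952500))/(1+573/18952) = 9427/10000 ≈ 0.942700
step 3 [1.5y] zero: DF = P = 4647/5000 ≈ 0.929400
step 4 [2y] bond c/2=9/200: DF=(1052141/1000000 − 9/200·(0.952500+0.942700+0.929400))/(1+9/200) = 2213/2500 ≈ 0.885200
step 5 [2.5y] bond c/2=1/50: DF=(481563/500000 − 1/50·(0.952500+0.942700+0.929400+0.885200))/(1+1/50) = 1743/2000 ≈ 0.871500
step 6 [3y] bond c/2=31/800: DF=(8550183/8000000 − 31/800·(0.952500+0.942700+0.929400+0.885200+0.871500))/(1+31/800) = 429/500 ≈ 0.858000
step 7 [3.5y] zero: DF = P = 2119/2500 ≈ 0.847600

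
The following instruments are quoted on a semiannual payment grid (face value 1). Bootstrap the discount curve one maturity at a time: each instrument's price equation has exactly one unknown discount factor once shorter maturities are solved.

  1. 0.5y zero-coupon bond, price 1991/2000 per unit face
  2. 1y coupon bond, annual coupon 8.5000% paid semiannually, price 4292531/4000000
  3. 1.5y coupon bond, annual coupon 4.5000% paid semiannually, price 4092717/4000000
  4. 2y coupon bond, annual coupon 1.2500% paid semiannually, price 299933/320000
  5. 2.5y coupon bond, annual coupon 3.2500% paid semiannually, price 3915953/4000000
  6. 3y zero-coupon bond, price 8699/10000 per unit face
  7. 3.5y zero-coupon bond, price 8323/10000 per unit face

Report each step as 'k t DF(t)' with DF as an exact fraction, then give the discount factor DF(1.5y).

step 1 [0.5y] zero: DF = P = 1991/2000 ≈ 0.995500
step 2 [1y] bond c/2=17/400: DF=(4292531/4000000 − 17/400·(0.995500))/(1+17/400) = 618/625 ≈ 0.988800
step 3 [1.5y] bond c/2=9/400: DF=(4092717/4000000 − 9/400·(0.995500+0.988800))/(1+9/400) = 957/1000 ≈ 0.957000
step 4 [2y] bond c/2=1/160: DF=(299933/320000 − 1/160·(0.995500+0.988800+0.957000))/(1+1/160) = 2283/2500 ≈ 0.913200
step 5 [2.5y] bond c/2=13/800: DF=(3915953/4000000 − 13/800·(0.995500+0.988800+0.957000+0.913200))/(1+13/800) = 9017/10000 ≈ 0.901700
step 6 [3y] zero: DF = P = 8699/10000 ≈ 0.869900
step 7 [3.5y] zero: DF = P = 8323/10000 ≈ 0.832300

1 1/2 1991/2000
2 1 618/625
3 3/2 957/1000
4 2 2283/2500
5 5/2 9017/10000
6 3 8699/10000
7 7/2 8323/10000
DF(1.5y) = 957/1000 ≈ 0.957000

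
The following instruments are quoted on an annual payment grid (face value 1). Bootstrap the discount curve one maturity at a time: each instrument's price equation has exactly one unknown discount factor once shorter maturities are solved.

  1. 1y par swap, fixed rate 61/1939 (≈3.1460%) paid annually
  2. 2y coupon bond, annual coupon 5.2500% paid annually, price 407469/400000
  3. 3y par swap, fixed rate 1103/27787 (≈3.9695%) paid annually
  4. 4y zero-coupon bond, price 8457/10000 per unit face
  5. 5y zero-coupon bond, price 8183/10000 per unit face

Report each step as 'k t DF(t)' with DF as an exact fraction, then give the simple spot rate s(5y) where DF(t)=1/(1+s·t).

step 1 [1y] swap r/1=61/1939: DF=(1 − 61/1939·(0))/(1+61/1939) = 1939/2000 ≈ 0.969500
step 2 [2y] bond c/1=21/400: DF=(407469/400000 − 21/400·(0.969500))/(1+21/400) = 1839/2000 ≈ 0.919500
step 3 [3y] swap r/1=1103/27787: DF=(1 − 1103/27787·(0.969500+0.919500))/(1+1103/27787) = 8897/10000 ≈ 0.889700
step 4 [4y] zero: DF = P = 8457/10000 ≈ 0.845700
step 5 [5y] zero: DF = P = 8183/10000 ≈ 0.818300

1 1 1939/2000
2 2 1839/2000
3 3 8897/10000
4 4 8457/10000
5 5 8183/10000
s(5y) = (1/(8183/10000) − 1)/(5) = 1817/40915 ≈ 4.4409%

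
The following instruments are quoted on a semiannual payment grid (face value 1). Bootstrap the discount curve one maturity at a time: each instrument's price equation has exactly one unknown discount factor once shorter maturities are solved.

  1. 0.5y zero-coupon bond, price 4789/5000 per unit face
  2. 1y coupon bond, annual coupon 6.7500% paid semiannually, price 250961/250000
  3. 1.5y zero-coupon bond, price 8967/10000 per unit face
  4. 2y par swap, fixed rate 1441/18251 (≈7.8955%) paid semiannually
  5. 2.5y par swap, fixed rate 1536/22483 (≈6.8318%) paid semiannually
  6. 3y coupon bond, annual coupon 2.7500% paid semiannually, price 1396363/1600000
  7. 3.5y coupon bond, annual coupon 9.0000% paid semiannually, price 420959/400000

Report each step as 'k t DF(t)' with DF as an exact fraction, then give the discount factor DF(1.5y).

1 1/2 4789/5000
2 1 4699/5000
3 3/2 8967/10000
4 2 8559/10000
5 5/2 529/625
6 3 7999/10000
7 7/2 779/1000
DF(1.5y) = 8967/10000 ≈ 0.896700

step 1 [0.5y] zero: DF = P = 4789/5000 ≈ 0.957800
step 2 [1y] bond c/2=27/800: DF=(250961/250000 − 27/800·(0.957800))/(1+27/800) = 4699/5000 ≈ 0.939800
step 3 [1.5y] zero: DF = P = 8967/10000 ≈ 0.896700
step 4 [2y] swap r/2=1441/36502: DF=(1 − 1441/36502·(0.957800+0.939800+0.896700))/(1+1441/36502) = 8559/10000 ≈ 0.855900
step 5 [2.5y] swap r/2=768/22483: DF=(1 − 768/22483·(0.957800+0.939800+0.896700+0.855900))/(1+768/22483) = 529/625 ≈ 0.846400
step 6 [3y] bond c/2=11/800: DF=(1396363/1600000 − 11/800·(0.957800+0.939800+0.896700+0.855900+0.846400))/(1+11/800) = 7999/10000 ≈ 0.799900
step 7 [3.5y] bond c/2=9/200: DF=(420959/400000 − 9/200·(0.957800+0.939800+0.896700+0.855900+0.846400+0.799900))/(1+9/200) = 779/1000 ≈ 0.779000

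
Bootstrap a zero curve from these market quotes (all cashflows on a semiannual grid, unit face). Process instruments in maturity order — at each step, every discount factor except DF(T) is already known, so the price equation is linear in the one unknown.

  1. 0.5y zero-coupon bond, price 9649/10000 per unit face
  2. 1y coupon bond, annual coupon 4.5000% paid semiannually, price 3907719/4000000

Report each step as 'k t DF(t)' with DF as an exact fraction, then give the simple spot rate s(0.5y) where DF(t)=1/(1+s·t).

step 1 [0.5y] zero: DF = P = 9649/10000 ≈ 0.964900
step 2 [1y] bond c/2=9/400: DF=(3907719/4000000 − 9/400·(0.964900))/(1+9/400) = 4671/5000 ≈ 0.934200

1 1/2 9649/10000
2 1 4671/5000
s(0.5y) = (1/(9649/10000) − 1)/(1/2) = 702/9649 ≈ 7.2754%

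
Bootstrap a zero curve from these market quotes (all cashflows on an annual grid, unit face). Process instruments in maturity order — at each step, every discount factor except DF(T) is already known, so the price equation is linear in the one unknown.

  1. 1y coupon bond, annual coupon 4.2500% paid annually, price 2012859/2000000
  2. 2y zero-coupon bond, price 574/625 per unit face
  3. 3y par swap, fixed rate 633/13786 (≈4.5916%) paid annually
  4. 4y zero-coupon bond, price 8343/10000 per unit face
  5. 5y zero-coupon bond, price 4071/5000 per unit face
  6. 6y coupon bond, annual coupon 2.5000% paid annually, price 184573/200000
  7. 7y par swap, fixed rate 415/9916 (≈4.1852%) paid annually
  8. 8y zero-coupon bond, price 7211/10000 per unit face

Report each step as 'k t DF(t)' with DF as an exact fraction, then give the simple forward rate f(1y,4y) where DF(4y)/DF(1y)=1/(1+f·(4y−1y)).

1 1 4827/5000
2 2 574/625
3 3 4367/5000
4 4 8343/10000
5 5 4071/5000
6 6 7929/10000
7 7 751/1000
8 8 7211/10000
f(1y,4y) = ((4827/5000)/(8343/10000) − 1)/(3) = 437/8343 ≈ 5.2379%

step 1 [1y] bond c/1=17/400: DF=(2012859/2000000 − 17/400·(0))/(1+17/400) = 4827/5000 ≈ 0.965400
step 2 [2y] zero: DF = P = 574/625 ≈ 0.918400
step 3 [3y] swap r/1=633/13786: DF=(1 − 633/13786·(0.965400+0.918400))/(1+633/13786) = 4367/5000 ≈ 0.873400
step 4 [4y] zero: DF = P = 8343/10000 ≈ 0.834300
step 5 [5y] zero: DF = P = 4071/5000 ≈ 0.814200
step 6 [6y] bond c/1=1/40: DF=(184573/200000 − 1/40·(0.965400+0.918400+0.873400+0.834300+0.814200))/(1+1/40) = 7929/10000 ≈ 0.792900
step 7 [7y] swap r/1=415/9916: DF=(1 − 415/9916·(0.965400+0.918400+0.873400+0.834300+0.814200+0.792900))/(1+415/9916) = 751/1000 ≈ 0.751000
step 8 [8y] zero: DF = P = 7211/10000 ≈ 0.721100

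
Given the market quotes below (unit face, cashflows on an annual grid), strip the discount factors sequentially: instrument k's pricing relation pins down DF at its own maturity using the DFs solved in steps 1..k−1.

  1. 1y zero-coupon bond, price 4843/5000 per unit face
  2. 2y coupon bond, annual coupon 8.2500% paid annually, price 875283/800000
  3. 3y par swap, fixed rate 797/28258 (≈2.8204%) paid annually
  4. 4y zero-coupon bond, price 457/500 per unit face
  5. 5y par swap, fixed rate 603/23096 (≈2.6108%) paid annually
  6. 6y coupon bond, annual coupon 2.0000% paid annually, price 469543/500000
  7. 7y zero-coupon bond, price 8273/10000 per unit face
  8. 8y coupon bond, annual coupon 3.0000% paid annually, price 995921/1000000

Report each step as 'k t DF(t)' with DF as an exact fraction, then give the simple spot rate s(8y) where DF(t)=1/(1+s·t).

step 1 [1y] zero: DF = P = 4843/5000 ≈ 0.968600
step 2 [2y] bond c/1=33/400: DF=(875283/800000 − 33/400·(0.968600))/(1+33/400) = 9369/10000 ≈ 0.936900
step 3 [3y] swap r/1=797/28258: DF=(1 − 797/28258·(0.968600+0.936900))/(1+797/28258) = 9203/10000 ≈ 0.920300
step 4 [4y] zero: DF = P = 457/500 ≈ 0.914000
step 5 [5y] swap r/1=603/23096: DF=(1 − 603/23096·(0.968600+0.936900+0.920300+0.914000))/(1+603/23096) = 4397/5000 ≈ 0.879400
step 6 [6y] bond c/1=1/50: DF=(469543/500000 − 1/50·(0.968600+0.936900+0.920300+0.914000+0.879400))/(1+1/50) = 8301/10000 ≈ 0.830100
step 7 [7y] zero: DF = P = 8273/10000 ≈ 0.827300
step 8 [8y] bond c/1=3/100: DF=(995921/1000000 − 3/100·(0.968600+0.936900+0.920300+0.914000+0.879400+0.830100+0.827300))/(1+3/100) = 7841/10000 ≈ 0.784100

1 1 4843/5000
2 2 9369/10000
3 3 9203/10000
4 4 457/500
5 5 4397/5000
6 6 8301/10000
7 7 8273/10000
8 8 7841/10000
s(8y) = (1/(7841/10000) − 1)/(8) = 2159/62728 ≈ 3.4418%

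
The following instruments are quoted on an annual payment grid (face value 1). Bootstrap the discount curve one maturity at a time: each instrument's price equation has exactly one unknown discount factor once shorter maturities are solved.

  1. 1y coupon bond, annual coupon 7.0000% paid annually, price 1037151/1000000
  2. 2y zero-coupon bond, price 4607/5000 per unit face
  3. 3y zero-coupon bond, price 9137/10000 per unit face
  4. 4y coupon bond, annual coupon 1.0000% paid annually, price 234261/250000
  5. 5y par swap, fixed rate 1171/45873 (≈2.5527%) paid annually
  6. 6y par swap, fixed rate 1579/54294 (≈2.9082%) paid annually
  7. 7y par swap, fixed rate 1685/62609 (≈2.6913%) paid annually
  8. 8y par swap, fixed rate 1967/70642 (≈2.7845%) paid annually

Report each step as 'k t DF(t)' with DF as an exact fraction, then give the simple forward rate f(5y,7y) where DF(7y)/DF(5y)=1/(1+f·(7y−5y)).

step 1 [1y] bond c/1=7/100: DF=(1037151/1000000 − 7/100·(0))/(1+7/100) = 9693/10000 ≈ 0.969300
step 2 [2y] zero: DF = P = 4607/5000 ≈ 0.921400
step 3 [3y] zero: DF = P = 9137/10000 ≈ 0.913700
step 4 [4y] bond c/1=1/100: DF=(234261/250000 − 1/100·(0.969300+0.921400+0.913700))/(1+1/100) = 9/10 ≈ 0.900000
step 5 [5y] swap r/1=1171/45873: DF=(1 − 1171/45873·(0.969300+0.921400+0.913700+0.900000))/(1+1171/45873) = 8829/10000 ≈ 0.882900
step 6 [6y] swap r/1=1579/54294: DF=(1 − 1579/54294·(0.969300+0.921400+0.913700+0.900000+0.882900))/(1+1579/54294) = 8421/10000 ≈ 0.842100
step 7 [7y] swap r/1=1685/62609: DF=(1 − 1685/62609·(0.969300+0.921400+0.913700+0.900000+0.882900+0.842100))/(1+1685/62609) = 1663/2000 ≈ 0.831500
step 8 [8y] swap r/1=1967/70642: DF=(1 − 1967/70642·(0.969300+0.921400+0.913700+0.900000+0.882900+0.842100+0.831500))/(1+1967/70642) = 8033/10000 ≈ 0.803300

1 1 9693/10000
2 2 4607/5000
3 3 9137/10000
4 4 9/10
5 5 8829/10000
6 6 8421/10000
7 7 1663/2000
8 8 8033/10000
f(5y,7y) = ((8829/10000)/(1663/2000) − 1)/(2) = 257/8315 ≈ 3.0908%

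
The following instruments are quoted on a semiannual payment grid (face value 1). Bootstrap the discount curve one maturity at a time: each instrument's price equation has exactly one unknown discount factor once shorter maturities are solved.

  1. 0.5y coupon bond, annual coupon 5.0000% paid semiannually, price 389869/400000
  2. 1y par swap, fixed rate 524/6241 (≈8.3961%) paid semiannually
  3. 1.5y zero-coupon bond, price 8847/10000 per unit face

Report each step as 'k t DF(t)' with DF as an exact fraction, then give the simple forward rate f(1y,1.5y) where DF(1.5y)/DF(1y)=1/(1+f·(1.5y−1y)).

1 1/2 9509/10000
2 1 4607/5000
3 3/2 8847/10000
f(1y,1.5y) = ((4607/5000)/(8847/10000) − 1)/(1/2) = 734/8847 ≈ 8.2966%

step 1 [0.5y] bond c/2=1/40: DF=(389869/400000 − 1/40·(0))/(1+1/40) = 9509/10000 ≈ 0.950900
step 2 [1y] swap r/2=262/6241: DF=(1 − 262/6241·(0.950900))/(1+262/6241) = 4607/5000 ≈ 0.921400
step 3 [1.5y] zero: DF = P = 8847/10000 ≈ 0.884700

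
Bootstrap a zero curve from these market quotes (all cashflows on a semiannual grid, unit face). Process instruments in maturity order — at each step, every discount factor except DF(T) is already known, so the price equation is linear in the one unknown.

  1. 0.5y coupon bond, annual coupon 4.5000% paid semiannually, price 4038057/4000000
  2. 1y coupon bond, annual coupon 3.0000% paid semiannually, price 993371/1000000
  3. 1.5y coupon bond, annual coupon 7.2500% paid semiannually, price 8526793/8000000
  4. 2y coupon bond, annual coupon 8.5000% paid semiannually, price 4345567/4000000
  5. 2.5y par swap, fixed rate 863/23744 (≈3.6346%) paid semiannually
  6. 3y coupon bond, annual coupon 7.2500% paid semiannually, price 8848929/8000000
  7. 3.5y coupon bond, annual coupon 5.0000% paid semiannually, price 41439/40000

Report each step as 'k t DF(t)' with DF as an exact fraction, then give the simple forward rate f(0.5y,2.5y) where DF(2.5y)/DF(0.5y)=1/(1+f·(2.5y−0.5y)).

1 1/2 9873/10000
2 1 9641/10000
3 3/2 9603/10000
4 2 4617/5000
5 5/2 9137/10000
6 3 9013/10000
7 7/2 8729/10000
f(0.5y,2.5y) = ((9873/10000)/(9137/10000) − 1)/(2) = 368/9137 ≈ 4.0276%

step 1 [0.5y] bond c/2=9/400: DF=(4038057/4000000 − 9/400·(0))/(1+9/400) = 9873/10000 ≈ 0.987300
step 2 [1y] bond c/2=3/200: DF=(993371/1000000 − 3/200·(0.987300))/(1+3/200) = 9641/10000 ≈ 0.964100
step 3 [1.5y] bond c/2=29/800: DF=(8526793/8000000 − 29/800·(0.987300+0.964100))/(1+29/800) = 9603/10000 ≈ 0.960300
step 4 [2y] bond c/2=17/400: DF=(4345567/4000000 − 17/400·(0.987300+0.964100+0.960300))/(1+17/400) = 4617/5000 ≈ 0.923400
step 5 [2.5y] swap r/2=863/47488: DF=(1 − 863/47488·(0.987300+0.964100+0.960300+0.923400))/(1+863/47488) = 9137/10000 ≈ 0.913700
step 6 [3y] bond c/2=29/800: DF=(8848929/8000000 − 29/800·(0.987300+0.964100+0.960300+0.923400+0.913700))/(1+29/800) = 9013/10000 ≈ 0.901300
step 7 [3.5y] bond c/2=1/40: DF=(41439/40000 − 1/40·(0.987300+0.964100+0.960300+0.923400+0.913700+0.901300))/(1+1/40) = 8729/10000 ≈ 0.872900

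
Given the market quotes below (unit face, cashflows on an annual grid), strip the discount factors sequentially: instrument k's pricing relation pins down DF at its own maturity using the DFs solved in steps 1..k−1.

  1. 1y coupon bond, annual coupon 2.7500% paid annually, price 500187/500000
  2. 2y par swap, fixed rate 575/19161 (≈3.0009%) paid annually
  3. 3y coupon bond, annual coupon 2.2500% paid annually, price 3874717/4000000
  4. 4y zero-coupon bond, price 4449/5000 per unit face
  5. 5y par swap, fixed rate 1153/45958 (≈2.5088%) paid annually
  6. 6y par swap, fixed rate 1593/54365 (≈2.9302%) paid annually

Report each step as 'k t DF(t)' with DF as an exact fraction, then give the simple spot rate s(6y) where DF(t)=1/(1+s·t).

step 1 [1y] bond c/1=11/400: DF=(500187/500000 − 11/400·(0))/(1+11/400) = 1217/1250 ≈ 0.973600
step 2 [2y] swap r/1=575/19161: DF=(1 − 575/19161·(0.973600))/(1+575/19161) = 377/400 ≈ 0.942500
step 3 [3y] bond c/1=9/400: DF=(3874717/4000000 − 9/400·(0.973600+0.942500))/(1+9/400) = 2263/2500 ≈ 0.905200
step 4 [4y] zero: DF = P = 4449/5000 ≈ 0.889800
step 5 [5y] swap r/1=1153/45958: DF=(1 − 1153/45958·(0.973600+0.942500+0.905200+0.889800))/(1+1153/45958) = 8847/10000 ≈ 0.884700
step 6 [6y] swap r/1=1593/54365: DF=(1 − 1593/54365·(0.973600+0.942500+0.905200+0.889800+0.884700))/(1+1593/54365) = 8407/10000 ≈ 0.840700

1 1 1217/1250
2 2 377/400
3 3 2263/2500
4 4 4449/5000
5 5 8847/10000
6 6 8407/10000
s(6y) = (1/(8407/10000) − 1)/(6) = 531/16814 ≈ 3.1581%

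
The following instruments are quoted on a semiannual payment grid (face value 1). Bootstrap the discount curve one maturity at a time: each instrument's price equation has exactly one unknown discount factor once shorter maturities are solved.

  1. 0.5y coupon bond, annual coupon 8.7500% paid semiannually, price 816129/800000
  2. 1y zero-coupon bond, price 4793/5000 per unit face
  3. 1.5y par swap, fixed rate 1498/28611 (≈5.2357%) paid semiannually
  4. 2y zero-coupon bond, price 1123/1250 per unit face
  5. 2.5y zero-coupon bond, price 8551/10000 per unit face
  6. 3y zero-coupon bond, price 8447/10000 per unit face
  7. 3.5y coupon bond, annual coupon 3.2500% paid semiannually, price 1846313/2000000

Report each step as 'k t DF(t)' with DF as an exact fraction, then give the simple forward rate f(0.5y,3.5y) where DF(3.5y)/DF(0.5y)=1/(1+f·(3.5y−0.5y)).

step 1 [0.5y] bond c/2=7/160: DF=(816129/800000 − 7/160·(0))/(1+7/160) = 4887/5000 ≈ 0.977400
step 2 [1y] zero: DF = P = 4793/5000 ≈ 0.958600
step 3 [1.5y] swap r/2=749/28611: DF=(1 − 749/28611·(0.977400+0.958600))/(1+749/28611) = 9251/10000 ≈ 0.925100
step 4 [2y] zero: DF = P = 1123/1250 ≈ 0.898400
step 5 [2.5y] zero: DF = P = 8551/10000 ≈ 0.855100
step 6 [3y] zero: DF = P = 8447/10000 ≈ 0.844700
step 7 [3.5y] bond c/2=13/800: DF=(1846313/2000000 − 13/800·(0.977400+0.958600+0.925100+0.898400+0.855100+0.844700))/(1+13/800) = 8211/10000 ≈ 0.821100

1 1/2 4887/5000
2 1 4793/5000
3 3/2 9251/10000
4 2 1123/1250
5 5/2 8551/10000
6 3 8447/10000
7 7/2 8211/10000
f(0.5y,3.5y) = ((4887/5000)/(8211/10000) − 1)/(3) = 521/8211 ≈ 6.3451%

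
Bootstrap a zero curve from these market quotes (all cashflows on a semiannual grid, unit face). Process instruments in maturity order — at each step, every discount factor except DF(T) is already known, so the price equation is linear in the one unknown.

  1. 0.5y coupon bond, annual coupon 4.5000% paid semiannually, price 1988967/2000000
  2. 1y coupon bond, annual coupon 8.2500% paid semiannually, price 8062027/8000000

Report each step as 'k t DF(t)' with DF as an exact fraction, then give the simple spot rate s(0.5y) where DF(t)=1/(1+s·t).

1 1/2 4863/5000
2 1 9293/10000
s(0.5y) = (1/(4863/5000) − 1)/(1/2) = 274/4863 ≈ 5.6344%

step 1 [0.5y] bond c/2=9/400: DF=(1988967/2000000 − 9/400·(0))/(1+9/400) = 4863/5000 ≈ 0.972600
step 2 [1y] bond c/2=33/800: DF=(8062027/8000000 − 33/800·(0.972600))/(1+33/800) = 9293/10000 ≈ 0.929300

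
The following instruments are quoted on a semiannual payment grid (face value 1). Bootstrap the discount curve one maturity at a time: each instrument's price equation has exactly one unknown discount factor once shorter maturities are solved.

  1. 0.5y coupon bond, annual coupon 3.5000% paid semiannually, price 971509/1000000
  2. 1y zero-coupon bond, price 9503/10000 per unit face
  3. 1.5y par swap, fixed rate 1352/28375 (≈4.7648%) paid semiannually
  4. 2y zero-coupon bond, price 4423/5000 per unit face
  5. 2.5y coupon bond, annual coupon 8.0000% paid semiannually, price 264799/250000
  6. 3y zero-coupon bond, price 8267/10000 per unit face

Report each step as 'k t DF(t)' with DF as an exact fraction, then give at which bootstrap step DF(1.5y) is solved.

step 1 [0.5y] bond c/2=7/400: DF=(971509/1000000 − 7/400·(0))/(1+7/400) = 2387/2500 ≈ 0.954800
step 2 [1y] zero: DF = P = 9503/10000 ≈ 0.950300
step 3 [1.5y] swap r/2=676/28375: DF=(1 − 676/28375·(0.954800+0.950300))/(1+676/28375) = 2331/2500 ≈ 0.932400
step 4 [2y] zero: DF = P = 4423/5000 ≈ 0.884600
step 5 [2.5y] bond c/2=1/25: DF=(264799/250000 − 1/25·(0.954800+0.950300+0.932400+0.884600))/(1+1/25) = 8753/10000 ≈ 0.875300
step 6 [3y] zero: DF = P = 8267/10000 ≈ 0.826700

1 1/2 2387/2500
2 1 9503/10000
3 3/2 2331/2500
4 2 4423/5000
5 5/2 8753/10000
6 3 8267/10000
DF(1.5y) is solved at step 3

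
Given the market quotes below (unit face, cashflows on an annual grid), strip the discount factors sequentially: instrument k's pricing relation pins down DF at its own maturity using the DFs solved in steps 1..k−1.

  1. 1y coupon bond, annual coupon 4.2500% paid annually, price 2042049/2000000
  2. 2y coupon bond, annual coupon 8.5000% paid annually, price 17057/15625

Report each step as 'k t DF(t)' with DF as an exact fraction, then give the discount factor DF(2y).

step 1 [1y] bond c/1=17/400: DF=(2042049/2000000 − 17/400·(0))/(1+17/400) = 4897/5000 ≈ 0.979400
step 2 [2y] bond c/1=17/200: DF=(17057/15625 − 17/200·(0.979400))/(1+17/200) = 4647/5000 ≈ 0.929400

1 1 4897/5000
2 2 4647/5000
DF(2y) = 4647/5000 ≈ 0.929400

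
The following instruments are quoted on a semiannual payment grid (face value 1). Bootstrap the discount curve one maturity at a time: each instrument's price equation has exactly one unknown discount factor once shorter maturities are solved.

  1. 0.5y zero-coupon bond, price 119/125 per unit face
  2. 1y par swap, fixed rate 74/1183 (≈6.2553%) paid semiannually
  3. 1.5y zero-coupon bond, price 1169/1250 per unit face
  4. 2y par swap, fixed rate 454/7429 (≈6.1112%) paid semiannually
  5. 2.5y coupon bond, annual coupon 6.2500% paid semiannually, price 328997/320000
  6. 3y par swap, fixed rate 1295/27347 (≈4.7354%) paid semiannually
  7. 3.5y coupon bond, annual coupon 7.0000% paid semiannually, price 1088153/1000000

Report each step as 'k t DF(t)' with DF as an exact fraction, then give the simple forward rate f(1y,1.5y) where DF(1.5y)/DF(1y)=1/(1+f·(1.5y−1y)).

1 1/2 119/125
2 1 588/625
3 3/2 1169/1250
4 2 1773/2000
5 5/2 2211/2500
6 3 1741/2000
7 7/2 1083/1250
f(1y,1.5y) = ((588/625)/(1169/1250) − 1)/(1/2) = 2/167 ≈ 1.1976%

step 1 [0.5y] zero: DF = P = 119/125 ≈ 0.952000
step 2 [1y] swap r/2=37/1183: DF=(1 − 37/1183·(0.952000))/(1+37/1183) = 588/625 ≈ 0.940800
step 3 [1.5y] zero: DF = P = 1169/1250 ≈ 0.935200
step 4 [2y] swap r/2=227/7429: DF=(1 − 227/7429·(0.952000+0.940800+0.935200))/(1+227/7429) = 1773/2000 ≈ 0.886500
step 5 [2.5y] bond c/2=1/32: DF=(328997/320000 − 1/32·(0.952000+0.940800+0.935200+0.886500))/(1+1/32) = 2211/2500 ≈ 0.884400
step 6 [3y] swap r/2=1295/54694: DF=(1 − 1295/54694·(0.952000+0.940800+0.935200+0.886500+0.884400))/(1+1295/54694) = 1741/2000 ≈ 0.870500
step 7 [3.5y] bond c/2=7/200: DF=(1088153/1000000 − 7/200·(0.952000+0.940800+0.935200+0.886500+0.884400+0.870500))/(1+7/200) = 1083/1250 ≈ 0.866400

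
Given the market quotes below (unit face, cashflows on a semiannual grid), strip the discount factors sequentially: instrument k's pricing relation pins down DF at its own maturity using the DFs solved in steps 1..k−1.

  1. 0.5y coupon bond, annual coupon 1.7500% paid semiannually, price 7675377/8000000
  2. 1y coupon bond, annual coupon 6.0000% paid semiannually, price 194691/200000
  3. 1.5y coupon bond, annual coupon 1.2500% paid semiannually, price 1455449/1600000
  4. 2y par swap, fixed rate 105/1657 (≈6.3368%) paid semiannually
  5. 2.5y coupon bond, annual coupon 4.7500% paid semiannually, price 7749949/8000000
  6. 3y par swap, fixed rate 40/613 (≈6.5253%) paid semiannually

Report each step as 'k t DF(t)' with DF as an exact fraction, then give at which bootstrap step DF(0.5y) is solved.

step 1 [0.5y] bond c/2=7/800: DF=(7675377/8000000 − 7/800·(0))/(1+7/800) = 9511/10000 ≈ 0.951100
step 2 [1y] bond c/2=3/100: DF=(194691/200000 − 3/100·(0.951100))/(1+3/100) = 4587/5000 ≈ 0.917400
step 3 [1.5y] bond c/2=1/160: DF=(1455449/1600000 − 1/160·(0.951100+0.917400))/(1+1/160) = 2231/2500 ≈ 0.892400
step 4 [2y] swap r/2=105/3314: DF=(1 − 105/3314·(0.951100+0.917400+0.892400))/(1+105/3314) = 1769/2000 ≈ 0.884500
step 5 [2.5y] bond c/2=19/800: DF=(7749949/8000000 − 19/800·(0.951100+0.917400+0.892400+0.884500))/(1+19/800) = 8617/10000 ≈ 0.861700
step 6 [3y] swap r/2=20/613: DF=(1 − 20/613·(0.951100+0.917400+0.892400+0.884500+0.861700))/(1+20/613) = 413/500 ≈ 0.826000

1 1/2 9511/10000
2 1 4587/5000
3 3/2 2231/2500
4 2 1769/2000
5 5/2 8617/10000
6 3 413/500
DF(0.5y) is solved at step 1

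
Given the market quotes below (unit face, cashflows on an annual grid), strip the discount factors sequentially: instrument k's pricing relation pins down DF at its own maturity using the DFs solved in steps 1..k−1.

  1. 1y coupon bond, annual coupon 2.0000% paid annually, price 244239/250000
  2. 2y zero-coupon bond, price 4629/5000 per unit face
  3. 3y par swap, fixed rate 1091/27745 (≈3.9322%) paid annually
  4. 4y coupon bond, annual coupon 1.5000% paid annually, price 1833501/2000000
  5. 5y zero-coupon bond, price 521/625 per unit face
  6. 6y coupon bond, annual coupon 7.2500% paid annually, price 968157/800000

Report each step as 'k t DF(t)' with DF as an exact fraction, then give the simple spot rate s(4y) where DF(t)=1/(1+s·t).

step 1 [1y] bond c/1=1/50: DF=(244239/250000 − 1/50·(0))/(1+1/50) = 4789/5000 ≈ 0.957800
step 2 [2y] zero: DF = P = 4629/5000 ≈ 0.925800
step 3 [3y] swap r/1=1091/27745: DF=(1 − 1091/27745·(0.957800+0.925800))/(1+1091/27745) = 8909/10000 ≈ 0.890900
step 4 [4y] bond c/1=3/200: DF=(1833501/2000000 − 3/200·(0.957800+0.925800+0.890900))/(1+3/200) = 4311/5000 ≈ 0.862200
step 5 [5y] zero: DF = P = 521/625 ≈ 0.833600
step 6 [6y] bond c/1=29/400: DF=(968157/800000 − 29/400·(0.957800+0.925800+0.890900+0.862200+0.833600))/(1+29/400) = 4131/5000 ≈ 0.826200

1 1 4789/5000
2 2 4629/5000
3 3 8909/10000
4 4 4311/5000
5 5 521/625
6 6 4131/5000
s(4y) = (1/(4311/5000) − 1)/(4) = 689/17244 ≈ 3.9956%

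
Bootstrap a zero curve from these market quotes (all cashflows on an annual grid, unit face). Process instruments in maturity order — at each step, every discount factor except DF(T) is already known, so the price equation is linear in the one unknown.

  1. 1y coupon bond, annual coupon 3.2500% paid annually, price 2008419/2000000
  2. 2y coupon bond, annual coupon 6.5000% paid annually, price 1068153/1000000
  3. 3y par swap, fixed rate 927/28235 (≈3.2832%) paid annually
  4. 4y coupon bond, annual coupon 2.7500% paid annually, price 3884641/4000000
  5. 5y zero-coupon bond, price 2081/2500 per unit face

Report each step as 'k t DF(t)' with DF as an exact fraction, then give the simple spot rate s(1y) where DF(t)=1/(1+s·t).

step 1 [1y] bond c/1=13/400: DF=(2008419/2000000 − 13/400·(0))/(1+13/400) = 4863/5000 ≈ 0.972600
step 2 [2y] bond c/1=13/200: DF=(1068153/1000000 − 13/200·(0.972600))/(1+13/200) = 2359/2500 ≈ 0.943600
step 3 [3y] swap r/1=927/28235: DF=(1 − 927/28235·(0.972600+0.943600))/(1+927/28235) = 9073/10000 ≈ 0.907300
step 4 [4y] bond c/1=11/400: DF=(3884641/4000000 − 11/400·(0.972600+0.943600+0.907300))/(1+11/400) = 1087/1250 ≈ 0.869600
step 5 [5y] zero: DF = P = 2081/2500 ≈ 0.832400

1 1 4863/5000
2 2 2359/2500
3 3 9073/10000
4 4 1087/1250
5 5 2081/2500
s(1y) = (1/(4863/5000) − 1)/(1) = 137/4863 ≈ 2.8172%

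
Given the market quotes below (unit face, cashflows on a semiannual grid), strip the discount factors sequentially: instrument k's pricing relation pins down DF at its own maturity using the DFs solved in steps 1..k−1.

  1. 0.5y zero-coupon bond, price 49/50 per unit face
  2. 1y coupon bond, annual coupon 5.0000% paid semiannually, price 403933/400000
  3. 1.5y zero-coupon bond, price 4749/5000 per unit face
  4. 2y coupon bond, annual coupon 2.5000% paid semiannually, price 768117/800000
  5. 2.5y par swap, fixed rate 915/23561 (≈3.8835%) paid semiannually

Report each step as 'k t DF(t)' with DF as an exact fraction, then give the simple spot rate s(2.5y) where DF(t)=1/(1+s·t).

1 1/2 49/50
2 1 9613/10000
3 3/2 4749/5000
4 2 4563/5000
5 5/2 1817/2000
s(2.5y) = (1/(1817/2000) − 1)/(5/2) = 366/9085 ≈ 4.0286%

step 1 [0.5y] zero: DF = P = 49/50 ≈ 0.980000
step 2 [1y] bond c/2=1/40: DF=(403933/400000 − 1/40·(0.980000))/(1+1/40) = 9613/10000 ≈ 0.961300
step 3 [1.5y] zero: DF = P = 4749/5000 ≈ 0.949800
step 4 [2y] bond c/2=1/80: DF=(768117/800000 − 1/80·(0.980000+0.961300+0.949800))/(1+1/80) = 4563/5000 ≈ 0.912600
step 5 [2.5y] swap r/2=915/47122: DF=(1 − 915/47122·(0.980000+0.961300+0.949800+0.912600))/(1+915/47122) = 1817/2000 ≈ 0.908500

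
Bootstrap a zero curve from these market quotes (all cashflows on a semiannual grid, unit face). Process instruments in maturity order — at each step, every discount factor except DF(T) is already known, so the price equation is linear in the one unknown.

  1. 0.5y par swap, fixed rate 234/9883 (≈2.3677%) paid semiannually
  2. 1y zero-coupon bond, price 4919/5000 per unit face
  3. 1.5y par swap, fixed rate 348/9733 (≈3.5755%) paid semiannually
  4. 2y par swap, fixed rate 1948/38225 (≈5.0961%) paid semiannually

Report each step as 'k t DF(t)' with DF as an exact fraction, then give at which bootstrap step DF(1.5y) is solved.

1 1/2 9883/10000
2 1 4919/5000
3 3/2 4739/5000
4 2 4513/5000
DF(1.5y) is solved at step 3

step 1 [0.5y] swap r/2=117/9883: DF=(1 − 117/9883·(0))/(1+117/9883) = 9883/10000 ≈ 0.988300
step 2 [1y] zero: DF = P = 4919/5000 ≈ 0.983800
step 3 [1.5y] swap r/2=174/9733: DF=(1 − 174/9733·(0.988300+0.983800))/(1+174/9733) = 4739/5000 ≈ 0.947800
step 4 [2y] swap r/2=974/38225: DF=(1 − 974/38225·(0.988300+0.983800+0.947800))/(1+974/38225) = 4513/5000 ≈ 0.902600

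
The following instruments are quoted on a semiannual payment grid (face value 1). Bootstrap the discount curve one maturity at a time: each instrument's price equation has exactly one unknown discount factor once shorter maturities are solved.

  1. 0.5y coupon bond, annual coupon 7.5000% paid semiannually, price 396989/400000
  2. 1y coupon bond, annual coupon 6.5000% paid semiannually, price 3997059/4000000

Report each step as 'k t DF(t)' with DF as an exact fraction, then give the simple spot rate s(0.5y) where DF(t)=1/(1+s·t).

1 1/2 4783/5000
2 1 9377/10000
s(0.5y) = (1/(4783/5000) − 1)/(1/2) = 434/4783 ≈ 9.0738%

step 1 [0.5y] bond c/2=3/80: DF=(396989/400000 − 3/80·(0))/(1+3/80) = 4783/5000 ≈ 0.956600
step 2 [1y] bond c/2=13/400: DF=(3997059/4000000 − 13/400·(0.956600))/(1+13/400) = 9377/10000 ≈ 0.937700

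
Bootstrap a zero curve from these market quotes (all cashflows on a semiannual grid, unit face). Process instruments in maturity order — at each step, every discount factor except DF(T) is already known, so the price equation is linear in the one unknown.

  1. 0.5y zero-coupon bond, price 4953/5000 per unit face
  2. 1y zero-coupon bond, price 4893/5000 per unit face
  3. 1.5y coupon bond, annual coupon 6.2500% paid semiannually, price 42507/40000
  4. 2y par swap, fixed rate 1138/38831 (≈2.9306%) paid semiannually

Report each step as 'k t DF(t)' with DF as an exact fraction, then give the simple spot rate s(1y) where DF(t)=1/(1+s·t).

step 1 [0.5y] zero: DF = P = 4953/5000 ≈ 0.990600
step 2 [1y] zero: DF = P = 4893/5000 ≈ 0.978600
step 3 [1.5y] bond c/2=1/32: DF=(42507/40000 − 1/32·(0.990600+0.978600))/(1+1/32) = 2427/2500 ≈ 0.970800
step 4 [2y] swap r/2=569/38831: DF=(1 − 569/38831·(0.990600+0.978600+0.970800))/(1+569/38831) = 9431/10000 ≈ 0.943100

1 1/2 4953/5000
2 1 4893/5000
3 3/2 2427/2500
4 2 9431/10000
s(1y) = (1/(4893/5000) − 1)/(1) = 107/4893 ≈ 2.1868%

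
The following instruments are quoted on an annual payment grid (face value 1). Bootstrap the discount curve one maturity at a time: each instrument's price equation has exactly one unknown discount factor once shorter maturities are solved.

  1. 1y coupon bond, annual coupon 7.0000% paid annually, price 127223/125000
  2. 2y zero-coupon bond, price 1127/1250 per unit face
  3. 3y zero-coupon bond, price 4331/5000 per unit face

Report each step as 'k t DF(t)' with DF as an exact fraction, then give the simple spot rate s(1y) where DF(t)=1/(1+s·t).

1 1 1189/1250
2 2 1127/1250
3 3 4331/5000
s(1y) = (1/(1189/1250) − 1)/(1) = 61/1189 ≈ 5.1304%

step 1 [1y] bond c/1=7/100: DF=(127223/125000 − 7/100·(0))/(1+7/100) = 1189/1250 ≈ 0.951200
step 2 [2y] zero: DF = P = 1127/1250 ≈ 0.901600
step 3 [3y] zero: DF = P = 4331/5000 ≈ 0.866200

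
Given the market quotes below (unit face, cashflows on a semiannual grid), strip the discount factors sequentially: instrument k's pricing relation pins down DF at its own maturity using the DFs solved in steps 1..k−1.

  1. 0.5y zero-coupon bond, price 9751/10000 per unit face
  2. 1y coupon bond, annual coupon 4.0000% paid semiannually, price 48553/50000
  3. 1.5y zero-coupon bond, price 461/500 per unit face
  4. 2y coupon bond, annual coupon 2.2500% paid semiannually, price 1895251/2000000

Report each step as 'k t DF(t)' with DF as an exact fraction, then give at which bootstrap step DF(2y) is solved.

step 1 [0.5y] zero: DF = P = 9751/10000 ≈ 0.975100
step 2 [1y] bond c/2=1/50: DF=(48553/50000 − 1/50·(0.975100))/(1+1/50) = 9329/10000 ≈ 0.932900
step 3 [1.5y] zero: DF = P = 461/500 ≈ 0.922000
step 4 [2y] bond c/2=9/800: DF=(1895251/2000000 − 9/800·(0.975100+0.932900+0.922000))/(1+9/800) = 566/625 ≈ 0.905600

1 1/2 9751/10000
2 1 9329/10000
3 3/2 461/500
4 2 566/625
DF(2y) is solved at step 4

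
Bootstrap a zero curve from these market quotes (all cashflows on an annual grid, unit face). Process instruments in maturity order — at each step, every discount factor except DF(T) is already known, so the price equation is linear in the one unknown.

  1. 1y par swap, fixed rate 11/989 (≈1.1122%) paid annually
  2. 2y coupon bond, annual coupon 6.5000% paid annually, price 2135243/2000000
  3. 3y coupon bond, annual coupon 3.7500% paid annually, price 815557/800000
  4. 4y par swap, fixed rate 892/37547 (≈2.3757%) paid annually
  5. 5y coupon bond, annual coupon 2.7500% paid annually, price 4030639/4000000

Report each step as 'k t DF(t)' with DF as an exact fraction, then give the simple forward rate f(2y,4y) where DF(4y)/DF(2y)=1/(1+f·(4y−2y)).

step 1 [1y] swap r/1=11/989: DF=(1 − 11/989·(0))/(1+11/989) = 989/1000 ≈ 0.989000
step 2 [2y] bond c/1=13/200: DF=(2135243/2000000 − 13/200·(0.989000))/(1+13/200) = 9421/10000 ≈ 0.942100
step 3 [3y] bond c/1=3/80: DF=(815557/800000 − 3/80·(0.989000+0.942100))/(1+3/80) = 1141/1250 ≈ 0.912800
step 4 [4y] swap r/1=892/37547: DF=(1 − 892/37547·(0.989000+0.942100+0.912800))/(1+892/37547) = 2277/2500 ≈ 0.910800
step 5 [5y] bond c/1=11/400: DF=(4030639/4000000 − 11/400·(0.989000+0.942100+0.912800+0.910800))/(1+11/400) = 4401/5000 ≈ 0.880200

1 1 989/1000
2 2 9421/10000
3 3 1141/1250
4 4 2277/2500
5 5 4401/5000
f(2y,4y) = ((9421/10000)/(2277/2500) − 1)/(2) = 313/18216 ≈ 1.7183%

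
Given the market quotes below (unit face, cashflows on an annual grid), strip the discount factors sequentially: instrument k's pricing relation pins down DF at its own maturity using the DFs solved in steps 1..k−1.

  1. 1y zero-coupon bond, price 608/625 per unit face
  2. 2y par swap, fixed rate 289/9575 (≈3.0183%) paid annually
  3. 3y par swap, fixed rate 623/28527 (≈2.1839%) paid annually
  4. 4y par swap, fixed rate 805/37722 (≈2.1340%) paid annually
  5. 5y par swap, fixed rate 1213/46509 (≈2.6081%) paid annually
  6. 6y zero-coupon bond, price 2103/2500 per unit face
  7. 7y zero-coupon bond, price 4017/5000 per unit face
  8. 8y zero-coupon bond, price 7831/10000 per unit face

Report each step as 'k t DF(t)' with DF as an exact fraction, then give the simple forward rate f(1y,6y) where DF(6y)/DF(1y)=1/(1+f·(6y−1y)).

1 1 608/625
2 2 4711/5000
3 3 9377/10000
4 4 1839/2000
5 5 8787/10000
6 6 2103/2500
7 7 4017/5000
8 8 7831/10000
f(1y,6y) = ((608/625)/(2103/2500) − 1)/(5) = 329/10515 ≈ 3.1289%

step 1 [1y] zero: DF = P = 608/625 ≈ 0.972800
step 2 [2y] swap r/1=289/9575: DF=(1 − 289/9575·(0.972800))/(1+289/9575) = 4711/5000 ≈ 0.942200
step 3 [3y] swap r/1=623/28527: DF=(1 − 623/28527·(0.972800+0.942200))/(1+623/28527) = 9377/10000 ≈ 0.937700
step 4 [4y] swap r/1=805/37722: DF=(1 − 805/37722·(0.972800+0.942200+0.937700))/(1+805/37722) = 1839/2000 ≈ 0.919500
step 5 [5y] swap r/1=1213/46509: DF=(1 − 1213/46509·(0.972800+0.942200+0.937700+0.919500))/(1+1213/46509) = 8787/10000 ≈ 0.878700
step 6 [6y] zero: DF = P = 2103/2500 ≈ 0.841200
step 7 [7y] zero: DF = P = 4017/5000 ≈ 0.803400
step 8 [8y] zero: DF = P = 7831/10000 ≈ 0.783100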